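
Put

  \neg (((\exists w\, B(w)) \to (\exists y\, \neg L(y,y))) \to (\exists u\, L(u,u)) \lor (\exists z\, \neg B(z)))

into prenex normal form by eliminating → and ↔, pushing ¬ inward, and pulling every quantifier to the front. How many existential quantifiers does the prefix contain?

Rewrite implications/biconditionals: A → B as ¬A ∨ B.
  \neg (\neg (\neg (\exists w\, B(w)) \lor (\exists y\, \neg L(y,y))) \lor (\exists u\, L(u,u)) \lor (\exists z\, \neg B(z)))
Move each ¬ inward, flipping quantifiers it crosses:
  ((\forall w\, \neg B(w)) \lor (\exists y\, \neg L(y,y))) \land (\forall u\, \neg L(u,u)) \land (\forall z\, B(z))
Pull the quantifiers to the front (each side's bound variable is not free in the other side):
  \forall w\, \exists y\, \forall u\, \forall z\, ((\neg B(w) \lor \neg L(y,y)) \land \neg L(u,u) \land B(z))
The prefix is \forall w \exists y \forall u \forall z: 3 universal, 1 existential.

1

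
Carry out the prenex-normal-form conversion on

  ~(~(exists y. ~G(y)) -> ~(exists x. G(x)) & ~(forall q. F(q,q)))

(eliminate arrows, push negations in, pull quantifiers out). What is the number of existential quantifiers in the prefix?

First replace A → B with ¬A ∨ B.
  ~(~~(exists y. ~G(y)) | ~(exists x. G(x)) & ~(forall q. F(q,q)))
Drive negations inward (¬∀x A ≡ ∃x ¬A, ¬∃x A ≡ ∀x ¬A, De Morgan for ∧/∨):
  (forall y. G(y)) & ((exists x. G(x)) | (forall q. F(q,q)))
All bound variables are already distinct, so no renaming is needed.
Pull the quantifiers to the front (each side's bound variable is not free in the other side):
  forall y. exists x. forall q. (G(y) & (G(x) | F(q,q)))
The prefix is forall y exists x forall q: 2 universal, 1 existential.

1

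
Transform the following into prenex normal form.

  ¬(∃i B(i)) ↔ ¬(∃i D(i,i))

First replace A → B with ¬A ∨ B; A ↔ B as (¬A ∨ B) ∧ (¬B ∨ A).
  (¬¬(∃i B(i)) ∨ ¬(∃i D(i,i))) ∧ (¬¬(∃i D(i,i)) ∨ ¬(∃i B(i)))
Push ¬ through the quantifiers and connectives to reach negation normal form:
  ((∃i B(i)) ∨ (∀i ¬D(i,i))) ∧ ((∃i D(i,i)) ∨ (∀i ¬B(i)))
Standardize variables apart so no two quantifiers bind the same name: i↦z, i↦t, i↦v1.
  ((∃i B(i)) ∨ (∀z ¬D(z,z))) ∧ ((∃t D(t,t)) ∨ (∀v1 ¬B(v1)))
Finally move all quantifiers to the prefix:
  ∃i ∀z ∃t ∀v1 ((B(i) ∨ ¬D(z,z)) ∧ (D(t,t) ∨ ¬B(v1)))

∃i ∀z ∃t ∀v1 ((B(i) ∨ ¬D(z,z)) ∧ (D(t,t) ∨ ¬B(v1)))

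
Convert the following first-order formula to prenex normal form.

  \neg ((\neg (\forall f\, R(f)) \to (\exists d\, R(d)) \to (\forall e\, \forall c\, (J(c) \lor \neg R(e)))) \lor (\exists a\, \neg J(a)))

\exists f\, \exists d\, \exists e\, \exists c\, \forall a\, (\neg R(f) \land R(d) \land \neg J(c) \land R(e) \land J(a))

Eliminate → and ↔ using ¬ and ∨.
  \neg (\neg \neg (\forall f\, R(f)) \lor \neg (\exists d\, R(d)) \lor (\forall e\, \forall c\, (J(c) \lor \neg R(e))) \lor (\exists a\, \neg J(a)))
Push ¬ through the quantifiers and connectives to reach negation normal form:
  (\exists f\, \neg R(f)) \land (\exists d\, R(d)) \land (\exists e\, \exists c\, (\neg J(c) \land R(e))) \land (\forall a\, J(a))
Finally move all quantifiers to the prefix:
  \exists f\, \exists d\, \exists e\, \exists c\, \forall a\, (\neg R(f) \land R(d) \land \neg J(c) \land R(e) \land J(a))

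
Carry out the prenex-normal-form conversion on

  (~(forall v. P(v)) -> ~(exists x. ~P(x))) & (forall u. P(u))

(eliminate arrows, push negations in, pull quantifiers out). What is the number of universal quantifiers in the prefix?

3

Rewrite implications/biconditionals: A → B as ¬A ∨ B.
  (~~(forall v. P(v)) | ~(exists x. ~P(x))) & (forall u. P(u))
Push ¬ through the quantifiers and connectives to reach negation normal form:
  ((forall v. P(v)) | (forall x. P(x))) & (forall u. P(u))
All bound variables are already distinct, so no renaming is needed.
Finally move all quantifiers to the prefix:
  forall v. forall x. forall u. ((P(v) | P(x)) & P(u))
The prefix is forall v forall x forall u: 3 universal, 0 existential.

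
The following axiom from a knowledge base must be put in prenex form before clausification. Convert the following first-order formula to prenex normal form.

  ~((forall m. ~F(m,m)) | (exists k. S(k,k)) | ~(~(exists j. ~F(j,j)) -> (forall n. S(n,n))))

exists m. forall k. exists j. forall n. (F(m,m) & ~S(k,k) & (~F(j,j) | S(n,n)))

Rewrite implications/biconditionals: A → B as ¬A ∨ B.
  ~((forall m. ~F(m,m)) | (exists k. S(k,k)) | ~(~~(exists j. ~F(j,j)) | (forall n. S(n,n))))
Push ¬ through the quantifiers and connectives to reach negation normal form:
  (exists m. F(m,m)) & (forall k. ~S(k,k)) & ((exists j. ~F(j,j)) | (forall n. S(n,n)))
Finally move all quantifiers to the prefix:
  exists m. forall k. exists j. forall n. (F(m,m) & ~S(k,k) & (~F(j,j) | S(n,n)))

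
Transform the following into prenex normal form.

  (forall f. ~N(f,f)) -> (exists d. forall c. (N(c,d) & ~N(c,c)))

exists f. exists d. forall c. (N(f,f) | N(c,d) & ~N(c,c))

First replace A → B with ¬A ∨ B.
  ~(forall f. ~N(f,f)) | (exists d. forall c. (N(c,d) & ~N(c,c)))
Drive negations inward (¬∀x A ≡ ∃x ¬A, ¬∃x A ≡ ∀x ¬A, De Morgan for ∧/∨):
  (exists f. N(f,f)) | (exists d. forall c. (N(c,d) & ~N(c,c)))
All bound variables are already distinct, so no renaming is needed.
Finally move all quantifiers to the prefix:
  exists f. exists d. forall c. (N(f,f) | N(c,d) & ~N(c,c))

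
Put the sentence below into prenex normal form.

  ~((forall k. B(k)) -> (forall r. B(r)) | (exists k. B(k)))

forall k. exists r. forall v. (B(k) & ~B(r) & ~B(v))

Rewrite implications/biconditionals: A → B as ¬A ∨ B.
  ~(~(forall k. B(k)) | (forall r. B(r)) | (exists k. B(k)))
Drive negations inward (¬∀x A ≡ ∃x ¬A, ¬∃x A ≡ ∀x ¬A, De Morgan for ∧/∨):
  (forall k. B(k)) & (exists r. ~B(r)) & (forall k. ~B(k))
Rename bound variables to avoid capture: k↦v.
  (forall k. B(k)) & (exists r. ~B(r)) & (forall v. ~B(v))
Pull the quantifiers to the front (each side's bound variable is not free in the other side):
  forall k. exists r. forall v. (B(k) & ~B(r) & ~B(v))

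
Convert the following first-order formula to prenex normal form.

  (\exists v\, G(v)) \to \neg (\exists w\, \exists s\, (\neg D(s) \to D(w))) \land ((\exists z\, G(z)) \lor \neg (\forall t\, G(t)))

\forall v\, \forall w\, \forall s\, \exists z\, \exists t\, (\neg G(v) \lor \neg D(s) \land \neg D(w) \land (G(z) \lor \neg G(t)))

Eliminate → and ↔ using ¬ and ∨.
  \neg (\exists v\, G(v)) \lor \neg (\exists w\, \exists s\, (\neg \neg D(s) \lor D(w))) \land ((\exists z\, G(z)) \lor \neg (\forall t\, G(t)))
Drive negations inward (¬∀x A ≡ ∃x ¬A, ¬∃x A ≡ ∀x ¬A, De Morgan for ∧/∨):
  (\forall v\, \neg G(v)) \lor (\forall w\, \forall s\, (\neg D(s) \land \neg D(w))) \land ((\exists z\, G(z)) \lor (\exists t\, \neg G(t)))
All bound variables are already distinct, so no renaming is needed.
Finally move all quantifiers to the prefix:
  \forall v\, \forall w\, \forall s\, \exists z\, \exists t\, (\neg G(v) \lor \neg D(s) \land \neg D(w) \land (G(z) \lor \neg G(t)))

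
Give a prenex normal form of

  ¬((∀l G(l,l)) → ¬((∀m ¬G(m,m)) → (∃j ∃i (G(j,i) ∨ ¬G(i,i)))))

Eliminate → and ↔ using ¬ and ∨.
  ¬(¬(∀l G(l,l)) ∨ ¬(¬(∀m ¬G(m,m)) ∨ (∃j ∃i (G(j,i) ∨ ¬G(i,i)))))
Drive negations inward (¬∀x A ≡ ∃x ¬A, ¬∃x A ≡ ∀x ¬A, De Morgan for ∧/∨):
  (∀l G(l,l)) ∧ ((∃m G(m,m)) ∨ (∃j ∃i (G(j,i) ∨ ¬G(i,i))))
All bound variables are already distinct, so no renaming is needed.
Extract every quantifier outward, since the variables are now distinct and don't occur free across branches:
  ∀l ∃m ∃j ∃i (G(l,l) ∧ (G(m,m) ∨ G(j,i) ∨ ¬G(i,i)))

∀l ∃m ∃j ∃i (G(l,l) ∧ (G(m,m) ∨ G(j,i) ∨ ¬G(i,i)))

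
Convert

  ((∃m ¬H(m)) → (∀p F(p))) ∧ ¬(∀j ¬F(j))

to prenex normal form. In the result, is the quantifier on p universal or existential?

universal

First replace A → B with ¬A ∨ B.
  (¬(∃m ¬H(m)) ∨ (∀p F(p))) ∧ ¬(∀j ¬F(j))
Drive negations inward (¬∀x A ≡ ∃x ¬A, ¬∃x A ≡ ∀x ¬A, De Morgan for ∧/∨):
  ((∀m H(m)) ∨ (∀p F(p))) ∧ (∃j F(j))
Finally move all quantifiers to the prefix:
  ∀m ∀p ∃j ((H(m) ∨ F(p)) ∧ F(j))
The quantifier ∀p sits under an even number of negations (counting the antecedent side of each →), so it remains universal.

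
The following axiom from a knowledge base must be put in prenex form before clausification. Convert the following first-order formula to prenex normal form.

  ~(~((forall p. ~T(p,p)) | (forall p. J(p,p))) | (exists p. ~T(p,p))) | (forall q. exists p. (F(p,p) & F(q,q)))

forall p. forall s. forall z. forall q. exists x1. ((~T(p,p) | J(s,s)) & T(z,z) | F(x1,x1) & F(q,q))

Drive negations inward (¬∀x A ≡ ∃x ¬A, ¬∃x A ≡ ∀x ¬A, De Morgan for ∧/∨):
  ((forall p. ~T(p,p)) | (forall p. J(p,p))) & (forall p. T(p,p)) | (forall q. exists p. (F(p,p) & F(q,q)))
Give each quantifier a distinct variable: p↦s, p↦z, p↦x1.
  ((forall p. ~T(p,p)) | (forall s. J(s,s))) & (forall z. T(z,z)) | (forall q. exists x1. (F(x1,x1) & F(q,q)))
Pull the quantifiers to the front (each side's bound variable is not free in the other side):
  forall p. forall s. forall z. forall q. exists x1. ((~T(p,p) | J(s,s)) & T(z,z) | F(x1,x1) & F(q,q))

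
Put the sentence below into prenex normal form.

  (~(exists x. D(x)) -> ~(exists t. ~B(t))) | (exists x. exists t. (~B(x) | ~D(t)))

Eliminate → and ↔ using ¬ and ∨.
  ~~(exists x. D(x)) | ~(exists t. ~B(t)) | (exists x. exists t. (~B(x) | ~D(t)))
Drive negations inward (¬∀x A ≡ ∃x ¬A, ¬∃x A ≡ ∀x ¬A, De Morgan for ∧/∨):
  (exists x. D(x)) | (forall t. B(t)) | (exists x. exists t. (~B(x) | ~D(t)))
Rename bound variables to avoid capture: x↦q, t↦z.
  (exists x. D(x)) | (forall t. B(t)) | (exists q. exists z. (~B(q) | ~D(z)))
Finally move all quantifiers to the prefix:
  exists x. forall t. exists q. exists z. (D(x) | B(t) | ~B(q) | ~D(z))

exists x. forall t. exists q. exists z. (D(x) | B(t) | ~B(q) | ~D(z))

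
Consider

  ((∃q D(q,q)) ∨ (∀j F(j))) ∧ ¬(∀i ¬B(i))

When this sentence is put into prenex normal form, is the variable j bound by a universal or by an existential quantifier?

Drive negations inward (¬∀x A ≡ ∃x ¬A, ¬∃x A ≡ ∀x ¬A, De Morgan for ∧/∨):
  ((∃q D(q,q)) ∨ (∀j F(j))) ∧ (∃i B(i))
All bound variables are already distinct, so no renaming is needed.
Extract every quantifier outward, since the variables are now distinct and don't occur free across branches:
  ∃q ∀j ∃i ((D(q,q) ∨ F(j)) ∧ B(i))
The quantifier ∀j sits under an even number of negations, so it remains universal.

universal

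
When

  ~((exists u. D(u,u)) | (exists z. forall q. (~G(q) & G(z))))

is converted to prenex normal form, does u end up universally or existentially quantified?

universal

Push ¬ through the quantifiers and connectives to reach negation normal form:
  (forall u. ~D(u,u)) & (forall z. exists q. (G(q) | ~G(z)))
Finally move all quantifiers to the prefix:
  forall u. forall z. exists q. (~D(u,u) & (G(q) | ~G(z)))
The quantifier exists u sits under an odd number of negations, so it flips to forall u.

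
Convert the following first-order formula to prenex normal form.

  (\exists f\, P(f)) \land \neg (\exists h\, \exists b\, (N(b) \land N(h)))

\exists f\, \forall h\, \forall b\, (P(f) \land (\neg N(b) \lor \neg N(h)))

Move each ¬ inward, flipping quantifiers it crosses:
  (\exists f\, P(f)) \land (\forall h\, \forall b\, (\neg N(b) \lor \neg N(h)))
All bound variables are already distinct, so no renaming is needed.
Pull the quantifiers to the front (each side's bound variable is not free in the other side):
  \exists f\, \forall h\, \forall b\, (P(f) \land (\neg N(b) \lor \neg N(h)))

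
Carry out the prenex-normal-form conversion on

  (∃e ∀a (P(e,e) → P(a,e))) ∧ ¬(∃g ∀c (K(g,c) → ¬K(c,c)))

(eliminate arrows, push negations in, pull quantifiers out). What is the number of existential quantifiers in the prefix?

2

Rewrite implications/biconditionals: A → B as ¬A ∨ B.
  (∃e ∀a (¬P(e,e) ∨ P(a,e))) ∧ ¬(∃g ∀c (¬K(g,c) ∨ ¬K(c,c)))
Push ¬ through the quantifiers and connectives to reach negation normal form:
  (∃e ∀a (¬P(e,e) ∨ P(a,e))) ∧ (∀g ∃c (K(g,c) ∧ K(c,c)))
All bound variables are already distinct, so no renaming is needed.
Pull the quantifiers to the front (each side's bound variable is not free in the other side):
  ∃e ∀a ∀g ∃c ((¬P(e,e) ∨ P(a,e)) ∧ K(g,c) ∧ K(c,c))
The prefix is ∃e ∀a ∀g ∃c: 2 universal, 2 existential.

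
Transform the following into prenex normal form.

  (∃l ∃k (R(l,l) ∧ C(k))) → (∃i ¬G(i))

Eliminate → and ↔ using ¬ and ∨.
  ¬(∃l ∃k (R(l,l) ∧ C(k))) ∨ (∃i ¬G(i))
Move each ¬ inward, flipping quantifiers it crosses:
  (∀l ∀k (¬R(l,l) ∨ ¬C(k))) ∨ (∃i ¬G(i))
Finally move all quantifiers to the prefix:
  ∀l ∀k ∃i (¬R(l,l) ∨ ¬C(k) ∨ ¬G(i))

∀l ∀k ∃i (¬R(l,l) ∨ ¬C(k) ∨ ¬G(i))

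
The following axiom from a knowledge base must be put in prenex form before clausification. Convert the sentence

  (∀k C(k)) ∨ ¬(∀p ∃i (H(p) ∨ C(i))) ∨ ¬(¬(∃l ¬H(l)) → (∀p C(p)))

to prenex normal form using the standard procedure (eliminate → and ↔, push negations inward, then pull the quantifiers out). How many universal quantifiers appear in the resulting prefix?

3

First replace A → B with ¬A ∨ B.
  (∀k C(k)) ∨ ¬(∀p ∃i (H(p) ∨ C(i))) ∨ ¬(¬¬(∃l ¬H(l)) ∨ (∀p C(p)))
Move each ¬ inward, flipping quantifiers it crosses:
  (∀k C(k)) ∨ (∃p ∀i (¬H(p) ∧ ¬C(i))) ∨ (∀l H(l)) ∧ (∃p ¬C(p))
Give each quantifier a distinct variable: p↦q.
  (∀k C(k)) ∨ (∃p ∀i (¬H(p) ∧ ¬C(i))) ∨ (∀l H(l)) ∧ (∃q ¬C(q))
Pull the quantifiers to the front (each side's bound variable is not free in the other side):
  ∀k ∃p ∀i ∀l ∃q (C(k) ∨ ¬H(p) ∧ ¬C(i) ∨ H(l) ∧ ¬C(q))
The prefix is ∀k ∃p ∀i ∀l ∃q: 3 universal, 2 existential.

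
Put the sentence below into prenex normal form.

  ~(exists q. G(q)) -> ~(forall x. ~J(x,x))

exists q. exists x. (G(q) | J(x,x))

Eliminate → and ↔ using ¬ and ∨.
  ~~(exists q. G(q)) | ~(forall x. ~J(x,x))
Drive negations inward (¬∀x A ≡ ∃x ¬A, ¬∃x A ≡ ∀x ¬A, De Morgan for ∧/∨):
  (exists q. G(q)) | (exists x. J(x,x))
All bound variables are already distinct, so no renaming is needed.
Finally move all quantifiers to the prefix:
  exists q. exists x. (G(q) | J(x,x))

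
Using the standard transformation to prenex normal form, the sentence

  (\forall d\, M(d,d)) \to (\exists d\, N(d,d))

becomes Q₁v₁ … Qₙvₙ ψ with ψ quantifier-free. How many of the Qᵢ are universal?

0

Rewrite implications/biconditionals: A → B as ¬A ∨ B.
  \neg (\forall d\, M(d,d)) \lor (\exists d\, N(d,d))
Move each ¬ inward, flipping quantifiers it crosses:
  (\exists d\, \neg M(d,d)) \lor (\exists d\, N(d,d))
Give each quantifier a distinct variable: d↦b.
  (\exists d\, \neg M(d,d)) \lor (\exists b\, N(b,b))
Pull the quantifiers to the front (each side's bound variable is not free in the other side):
  \exists d\, \exists b\, (\neg M(d,d) \lor N(b,b))
The prefix is \exists d \exists b: 0 universal, 2 existential.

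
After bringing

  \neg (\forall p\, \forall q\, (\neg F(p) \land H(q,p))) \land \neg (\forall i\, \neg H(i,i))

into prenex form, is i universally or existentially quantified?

existential

Drive negations inward (¬∀x A ≡ ∃x ¬A, ¬∃x A ≡ ∀x ¬A, De Morgan for ∧/∨):
  (\exists p\, \exists q\, (F(p) \lor \neg H(q,p))) \land (\exists i\, H(i,i))
Pull the quantifiers to the front (each side's bound variable is not free in the other side):
  \exists p\, \exists q\, \exists i\, ((F(p) \lor \neg H(q,p)) \land H(i,i))
The quantifier \forall i sits under an odd number of negations, so it flips to \exists i.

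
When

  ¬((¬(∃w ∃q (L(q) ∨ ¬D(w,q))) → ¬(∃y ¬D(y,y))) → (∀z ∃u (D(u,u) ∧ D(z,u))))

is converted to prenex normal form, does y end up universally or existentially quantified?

First replace A → B with ¬A ∨ B.
  ¬(¬(¬¬(∃w ∃q (L(q) ∨ ¬D(w,q))) ∨ ¬(∃y ¬D(y,y))) ∨ (∀z ∃u (D(u,u) ∧ D(z,u))))
Move each ¬ inward, flipping quantifiers it crosses:
  ((∃w ∃q (L(q) ∨ ¬D(w,q))) ∨ (∀y D(y,y))) ∧ (∃z ∀u (¬D(u,u) ∨ ¬D(z,u)))
All bound variables are already distinct, so no renaming is needed.
Pull the quantifiers to the front (each side's bound variable is not free in the other side):
  ∃w ∃q ∀y ∃z ∀u ((L(q) ∨ ¬D(w,q) ∨ D(y,y)) ∧ (¬D(u,u) ∨ ¬D(z,u)))
The quantifier ∃y sits under an odd number of negations (counting the antecedent side of each →), so it flips to ∀y.

universal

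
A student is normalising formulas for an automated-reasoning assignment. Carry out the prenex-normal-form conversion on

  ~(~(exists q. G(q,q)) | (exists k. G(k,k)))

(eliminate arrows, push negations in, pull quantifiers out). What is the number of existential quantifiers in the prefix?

Drive negations inward (¬∀x A ≡ ∃x ¬A, ¬∃x A ≡ ∀x ¬A, De Morgan for ∧/∨):
  (exists q. G(q,q)) & (forall k. ~G(k,k))
All bound variables are already distinct, so no renaming is needed.
Pull the quantifiers to the front (each side's bound variable is not free in the other side):
  exists q. forall k. (G(q,q) & ~G(k,k))
The prefix is exists q forall k: 1 universal, 1 existential.

1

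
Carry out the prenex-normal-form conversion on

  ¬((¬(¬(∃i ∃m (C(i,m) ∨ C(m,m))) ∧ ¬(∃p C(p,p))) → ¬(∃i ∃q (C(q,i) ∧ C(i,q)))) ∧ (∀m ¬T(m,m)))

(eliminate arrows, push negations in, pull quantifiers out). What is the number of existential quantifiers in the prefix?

Rewrite implications/biconditionals: A → B as ¬A ∨ B.
  ¬((¬¬(¬(∃i ∃m (C(i,m) ∨ C(m,m))) ∧ ¬(∃p C(p,p))) ∨ ¬(∃i ∃q (C(q,i) ∧ C(i,q)))) ∧ (∀m ¬T(m,m)))
Move each ¬ inward, flipping quantifiers it crosses:
  ((∃i ∃m (C(i,m) ∨ C(m,m))) ∨ (∃p C(p,p))) ∧ (∃i ∃q (C(q,i) ∧ C(i,q))) ∨ (∃m T(m,m))
Rename bound variables to avoid capture: i↦t, m↦a.
  ((∃i ∃m (C(i,m) ∨ C(m,m))) ∨ (∃p C(p,p))) ∧ (∃t ∃q (C(q,t) ∧ C(t,q))) ∨ (∃a T(a,a))
Extract every quantifier outward, since the variables are now distinct and don't occur free across branches:
  ∃i ∃m ∃p ∃t ∃q ∃a ((C(i,m) ∨ C(m,m) ∨ C(p,p)) ∧ C(q,t) ∧ C(t,q) ∨ T(a,a))
The prefix is ∃i ∃m ∃p ∃t ∃q ∃a: 0 universal, 6 existential.

6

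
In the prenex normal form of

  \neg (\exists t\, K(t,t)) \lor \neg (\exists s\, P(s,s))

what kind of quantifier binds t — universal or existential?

Move each ¬ inward, flipping quantifiers it crosses:
  (\forall t\, \neg K(t,t)) \lor (\forall s\, \neg P(s,s))
Extract every quantifier outward, since the variables are now distinct and don't occur free across branches:
  \forall t\, \forall s\, (\neg K(t,t) \lor \neg P(s,s))
The quantifier \exists t sits under an odd number of negations, so it flips to \forall t.

universal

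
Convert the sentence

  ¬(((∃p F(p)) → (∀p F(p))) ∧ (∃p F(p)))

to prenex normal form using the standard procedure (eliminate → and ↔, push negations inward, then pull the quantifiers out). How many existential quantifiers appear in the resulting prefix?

2

First replace A → B with ¬A ∨ B.
  ¬((¬(∃p F(p)) ∨ (∀p F(p))) ∧ (∃p F(p)))
Push ¬ through the quantifiers and connectives to reach negation normal form:
  (∃p F(p)) ∧ (∃p ¬F(p)) ∨ (∀p ¬F(p))
Give each quantifier a distinct variable: p↦q, p↦y.
  (∃p F(p)) ∧ (∃q ¬F(q)) ∨ (∀y ¬F(y))
Finally move all quantifiers to the prefix:
  ∃p ∃q ∀y (F(p) ∧ ¬F(q) ∨ ¬F(y))
The prefix is ∃p ∃q ∀y: 1 universal, 2 existential.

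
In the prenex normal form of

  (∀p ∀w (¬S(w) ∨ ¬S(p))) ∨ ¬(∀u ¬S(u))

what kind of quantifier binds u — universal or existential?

existential

Move each ¬ inward, flipping quantifiers it crosses:
  (∀p ∀w (¬S(w) ∨ ¬S(p))) ∨ (∃u S(u))
All bound variables are already distinct, so no renaming is needed.
Finally move all quantifiers to the prefix:
  ∀p ∀w ∃u (¬S(w) ∨ ¬S(p) ∨ S(u))
The quantifier ∀u sits under an odd number of negations, so it flips to ∃u.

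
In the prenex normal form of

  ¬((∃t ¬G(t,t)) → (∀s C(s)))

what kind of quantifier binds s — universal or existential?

Rewrite implications/biconditionals: A → B as ¬A ∨ B.
  ¬(¬(∃t ¬G(t,t)) ∨ (∀s C(s)))
Move each ¬ inward, flipping quantifiers it crosses:
  (∃t ¬G(t,t)) ∧ (∃s ¬C(s))
Pull the quantifiers to the front (each side's bound variable is not free in the other side):
  ∃t ∃s (¬G(t,t) ∧ ¬C(s))
The quantifier ∀s sits under an odd number of negations (counting the antecedent side of each →), so it flips to ∃s.

existential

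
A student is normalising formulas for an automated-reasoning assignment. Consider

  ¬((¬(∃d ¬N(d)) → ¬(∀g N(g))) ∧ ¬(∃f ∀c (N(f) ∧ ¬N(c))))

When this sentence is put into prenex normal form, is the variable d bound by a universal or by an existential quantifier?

universal

Eliminate → and ↔ using ¬ and ∨.
  ¬((¬¬(∃d ¬N(d)) ∨ ¬(∀g N(g))) ∧ ¬(∃f ∀c (N(f) ∧ ¬N(c))))
Push ¬ through the quantifiers and connectives to reach negation normal form:
  (∀d N(d)) ∧ (∀g N(g)) ∨ (∃f ∀c (N(f) ∧ ¬N(c)))
Finally move all quantifiers to the prefix:
  ∀d ∀g ∃f ∀c (N(d) ∧ N(g) ∨ N(f) ∧ ¬N(c))
The quantifier ∃d sits under an odd number of negations (counting the antecedent side of each →), so it flips to ∀d.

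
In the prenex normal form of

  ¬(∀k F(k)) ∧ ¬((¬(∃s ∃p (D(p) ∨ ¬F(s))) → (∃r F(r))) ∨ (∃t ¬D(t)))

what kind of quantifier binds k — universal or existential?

existential

Eliminate → and ↔ using ¬ and ∨.
  ¬(∀k F(k)) ∧ ¬(¬¬(∃s ∃p (D(p) ∨ ¬F(s))) ∨ (∃r F(r)) ∨ (∃t ¬D(t)))
Push ¬ through the quantifiers and connectives to reach negation normal form:
  (∃k ¬F(k)) ∧ (∀s ∀p (¬D(p) ∧ F(s))) ∧ (∀r ¬F(r)) ∧ (∀t D(t))
Pull the quantifiers to the front (each side's bound variable is not free in the other side):
  ∃k ∀s ∀p ∀r ∀t (¬F(k) ∧ ¬D(p) ∧ F(s) ∧ ¬F(r) ∧ D(t))
The quantifier ∀k sits under an odd number of negations (counting the antecedent side of each →), so it flips to ∃k.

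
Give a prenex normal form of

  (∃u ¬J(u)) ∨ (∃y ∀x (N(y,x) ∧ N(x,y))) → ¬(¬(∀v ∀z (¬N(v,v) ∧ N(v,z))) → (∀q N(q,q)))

∀u ∀y ∃x ∃v ∃z ∃q (J(u) ∧ (¬N(y,x) ∨ ¬N(x,y)) ∨ (N(v,v) ∨ ¬N(v,z)) ∧ ¬N(q,q))

Rewrite implications/biconditionals: A → B as ¬A ∨ B.
  ¬((∃u ¬J(u)) ∨ (∃y ∀x (N(y,x) ∧ N(x,y)))) ∨ ¬(¬¬(∀v ∀z (¬N(v,v) ∧ N(v,z))) ∨ (∀q N(q,q)))
Push ¬ through the quantifiers and connectives to reach negation normal form:
  (∀u J(u)) ∧ (∀y ∃x (¬N(y,x) ∨ ¬N(x,y))) ∨ (∃v ∃z (N(v,v) ∨ ¬N(v,z))) ∧ (∃q ¬N(q,q))
All bound variables are already distinct, so no renaming is needed.
Extract every quantifier outward, since the variables are now distinct and don't occur free across branches:
  ∀u ∀y ∃x ∃v ∃z ∃q (J(u) ∧ (¬N(y,x) ∨ ¬N(x,y)) ∨ (N(v,v) ∨ ¬N(v,z)) ∧ ¬N(q,q))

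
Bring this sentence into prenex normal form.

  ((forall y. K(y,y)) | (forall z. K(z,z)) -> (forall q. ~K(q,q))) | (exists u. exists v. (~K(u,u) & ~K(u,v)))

exists y. exists z. forall q. exists u. exists v. (~K(y,y) & ~K(z,z) | ~K(q,q) | ~K(u,u) & ~K(u,v))

Eliminate → and ↔ using ¬ and ∨.
  ~((forall y. K(y,y)) | (forall z. K(z,z))) | (forall q. ~K(q,q)) | (exists u. exists v. (~K(u,u) & ~K(u,v)))
Push ¬ through the quantifiers and connectives to reach negation normal form:
  (exists y. ~K(y,y)) & (exists z. ~K(z,z)) | (forall q. ~K(q,q)) | (exists u. exists v. (~K(u,u) & ~K(u,v)))
Pull the quantifiers to the front (each side's bound variable is not free in the other side):
  exists y. exists z. forall q. exists u. exists v. (~K(y,y) & ~K(z,z) | ~K(q,q) | ~K(u,u) & ~K(u,v))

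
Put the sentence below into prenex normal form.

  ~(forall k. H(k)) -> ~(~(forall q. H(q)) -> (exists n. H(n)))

First replace A → B with ¬A ∨ B.
  ~~(forall k. H(k)) | ~(~~(forall q. H(q)) | (exists n. H(n)))
Drive negations inward (¬∀x A ≡ ∃x ¬A, ¬∃x A ≡ ∀x ¬A, De Morgan for ∧/∨):
  (forall k. H(k)) | (exists q. ~H(q)) & (forall n. ~H(n))
Pull the quantifiers to the front (each side's bound variable is not free in the other side):
  forall k. exists q. forall n. (H(k) | ~H(q) & ~H(n))

forall k. exists q. forall n. (H(k) | ~H(q) & ~H(n))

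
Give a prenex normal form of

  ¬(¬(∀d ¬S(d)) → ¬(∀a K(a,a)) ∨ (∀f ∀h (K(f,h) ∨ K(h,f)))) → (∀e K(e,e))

∀d ∃a ∀f ∀h ∀e (¬S(d) ∨ ¬K(a,a) ∨ K(f,h) ∨ K(h,f) ∨ K(e,e))

Eliminate → and ↔ using ¬ and ∨.
  ¬¬(¬¬(∀d ¬S(d)) ∨ ¬(∀a K(a,a)) ∨ (∀f ∀h (K(f,h) ∨ K(h,f)))) ∨ (∀e K(e,e))
Drive negations inward (¬∀x A ≡ ∃x ¬A, ¬∃x A ≡ ∀x ¬A, De Morgan for ∧/∨):
  (∀d ¬S(d)) ∨ (∃a ¬K(a,a)) ∨ (∀f ∀h (K(f,h) ∨ K(h,f))) ∨ (∀e K(e,e))
Pull the quantifiers to the front (each side's bound variable is not free in the other side):
  ∀d ∃a ∀f ∀h ∀e (¬S(d) ∨ ¬K(a,a) ∨ K(f,h) ∨ K(h,f) ∨ K(e,e))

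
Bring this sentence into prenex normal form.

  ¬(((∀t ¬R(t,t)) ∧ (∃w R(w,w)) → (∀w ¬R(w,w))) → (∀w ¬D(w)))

∃t ∀w ∀w1 ∃c ((R(t,t) ∨ ¬R(w,w) ∨ ¬R(w1,w1)) ∧ D(c))

First replace A → B with ¬A ∨ B.
  ¬(¬(¬((∀t ¬R(t,t)) ∧ (∃w R(w,w))) ∨ (∀w ¬R(w,w))) ∨ (∀w ¬D(w)))
Push ¬ through the quantifiers and connectives to reach negation normal form:
  ((∃t R(t,t)) ∨ (∀w ¬R(w,w)) ∨ (∀w ¬R(w,w))) ∧ (∃w D(w))
Give each quantifier a distinct variable: w↦w1, w↦c.
  ((∃t R(t,t)) ∨ (∀w ¬R(w,w)) ∨ (∀w1 ¬R(w1,w1))) ∧ (∃c D(c))
Extract every quantifier outward, since the variables are now distinct and don't occur free across branches:
  ∃t ∀w ∀w1 ∃c ((R(t,t) ∨ ¬R(w,w) ∨ ¬R(w1,w1)) ∧ D(c))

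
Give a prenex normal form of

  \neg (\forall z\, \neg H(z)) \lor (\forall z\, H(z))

Push ¬ through the quantifiers and connectives to reach negation normal form:
  (\exists z\, H(z)) \lor (\forall z\, H(z))
Rename bound variables to avoid capture: z↦a.
  (\exists z\, H(z)) \lor (\forall a\, H(a))
Extract every quantifier outward, since the variables are now distinct and don't occur free across branches:
  \exists z\, \forall a\, (H(z) \lor H(a))

\exists z\, \forall a\, (H(z) \lor H(a))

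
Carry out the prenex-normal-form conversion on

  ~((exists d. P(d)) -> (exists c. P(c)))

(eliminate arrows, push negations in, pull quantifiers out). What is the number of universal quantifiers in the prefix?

Rewrite implications/biconditionals: A → B as ¬A ∨ B.
  ~(~(exists d. P(d)) | (exists c. P(c)))
Drive negations inward (¬∀x A ≡ ∃x ¬A, ¬∃x A ≡ ∀x ¬A, De Morgan for ∧/∨):
  (exists d. P(d)) & (forall c. ~P(c))
Pull the quantifiers to the front (each side's bound variable is not free in the other side):
  exists d. forall c. (P(d) & ~P(c))
The prefix is exists d forall c: 1 universal, 1 existential.

1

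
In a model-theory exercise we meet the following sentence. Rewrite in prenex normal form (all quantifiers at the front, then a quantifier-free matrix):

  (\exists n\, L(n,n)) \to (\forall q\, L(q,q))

Rewrite implications/biconditionals: A → B as ¬A ∨ B.
  \neg (\exists n\, L(n,n)) \lor (\forall q\, L(q,q))
Move each ¬ inward, flipping quantifiers it crosses:
  (\forall n\, \neg L(n,n)) \lor (\forall q\, L(q,q))
All bound variables are already distinct, so no renaming is needed.
Extract every quantifier outward, since the variables are now distinct and don't occur free across branches:
  \forall n\, \forall q\, (\neg L(n,n) \lor L(q,q))

\forall n\, \forall q\, (\neg L(n,n) \lor L(q,q))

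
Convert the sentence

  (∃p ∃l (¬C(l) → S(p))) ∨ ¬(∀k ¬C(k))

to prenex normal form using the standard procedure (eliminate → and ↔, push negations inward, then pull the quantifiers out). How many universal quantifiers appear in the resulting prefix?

0

Rewrite implications/biconditionals: A → B as ¬A ∨ B.
  (∃p ∃l (¬¬C(l) ∨ S(p))) ∨ ¬(∀k ¬C(k))
Push ¬ through the quantifiers and connectives to reach negation normal form:
  (∃p ∃l (C(l) ∨ S(p))) ∨ (∃k C(k))
All bound variables are already distinct, so no renaming is needed.
Finally move all quantifiers to the prefix:
  ∃p ∃l ∃k (C(l) ∨ S(p) ∨ C(k))
The prefix is ∃p ∃l ∃k: 0 universal, 3 existential.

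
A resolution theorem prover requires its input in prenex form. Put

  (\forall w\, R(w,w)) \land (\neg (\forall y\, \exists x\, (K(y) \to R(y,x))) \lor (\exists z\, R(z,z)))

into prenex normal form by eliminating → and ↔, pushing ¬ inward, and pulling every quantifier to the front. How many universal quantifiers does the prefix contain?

Rewrite implications/biconditionals: A → B as ¬A ∨ B.
  (\forall w\, R(w,w)) \land (\neg (\forall y\, \exists x\, (\neg K(y) \lor R(y,x))) \lor (\exists z\, R(z,z)))
Drive negations inward (¬∀x A ≡ ∃x ¬A, ¬∃x A ≡ ∀x ¬A, De Morgan for ∧/∨):
  (\forall w\, R(w,w)) \land ((\exists y\, \forall x\, (K(y) \land \neg R(y,x))) \lor (\exists z\, R(z,z)))
All bound variables are already distinct, so no renaming is needed.
Pull the quantifiers to the front (each side's bound variable is not free in the other side):
  \forall w\, \exists y\, \forall x\, \exists z\, (R(w,w) \land (K(y) \land \neg R(y,x) \lor R(z,z)))
The prefix is \forall w \exists y \forall x \exists z: 2 universal, 2 existential.

2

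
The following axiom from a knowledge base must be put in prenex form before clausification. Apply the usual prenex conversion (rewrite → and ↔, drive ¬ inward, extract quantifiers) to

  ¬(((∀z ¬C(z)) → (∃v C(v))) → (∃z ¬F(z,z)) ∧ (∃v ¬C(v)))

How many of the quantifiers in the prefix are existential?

First replace A → B with ¬A ∨ B.
  ¬(¬(¬(∀z ¬C(z)) ∨ (∃v C(v))) ∨ (∃z ¬F(z,z)) ∧ (∃v ¬C(v)))
Move each ¬ inward, flipping quantifiers it crosses:
  ((∃z C(z)) ∨ (∃v C(v))) ∧ ((∀z F(z,z)) ∨ (∀v C(v)))
Rename bound variables to avoid capture: z↦w1, v↦c.
  ((∃z C(z)) ∨ (∃v C(v))) ∧ ((∀w1 F(w1,w1)) ∨ (∀c C(c)))
Pull the quantifiers to the front (each side's bound variable is not free in the other side):
  ∃z ∃v ∀w1 ∀c ((C(z) ∨ C(v)) ∧ (F(w1,w1) ∨ C(c)))
The prefix is ∃z ∃v ∀w1 ∀c: 2 universal, 2 existential.

2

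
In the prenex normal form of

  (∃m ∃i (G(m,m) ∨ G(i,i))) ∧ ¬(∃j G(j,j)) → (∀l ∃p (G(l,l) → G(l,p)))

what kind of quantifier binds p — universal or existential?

First replace A → B with ¬A ∨ B.
  ¬((∃m ∃i (G(m,m) ∨ G(i,i))) ∧ ¬(∃j G(j,j))) ∨ (∀l ∃p (¬G(l,l) ∨ G(l,p)))
Push ¬ through the quantifiers and connectives to reach negation normal form:
  (∀m ∀i (¬G(m,m) ∧ ¬G(i,i))) ∨ (∃j G(j,j)) ∨ (∀l ∃p (¬G(l,l) ∨ G(l,p)))
Finally move all quantifiers to the prefix:
  ∀m ∀i ∃j ∀l ∃p (¬G(m,m) ∧ ¬G(i,i) ∨ G(j,j) ∨ ¬G(l,l) ∨ G(l,p))
The quantifier ∃p sits under an even number of negations (counting the antecedent side of each →), so it remains existential.

existential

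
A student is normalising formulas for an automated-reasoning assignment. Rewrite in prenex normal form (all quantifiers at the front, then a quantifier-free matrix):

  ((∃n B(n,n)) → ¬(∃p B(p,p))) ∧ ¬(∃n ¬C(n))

Rewrite implications/biconditionals: A → B as ¬A ∨ B.
  (¬(∃n B(n,n)) ∨ ¬(∃p B(p,p))) ∧ ¬(∃n ¬C(n))
Drive negations inward (¬∀x A ≡ ∃x ¬A, ¬∃x A ≡ ∀x ¬A, De Morgan for ∧/∨):
  ((∀n ¬B(n,n)) ∨ (∀p ¬B(p,p))) ∧ (∀n C(n))
Give each quantifier a distinct variable: n↦c.
  ((∀n ¬B(n,n)) ∨ (∀p ¬B(p,p))) ∧ (∀c C(c))
Extract every quantifier outward, since the variables are now distinct and don't occur free across branches:
  ∀n ∀p ∀c ((¬B(n,n) ∨ ¬B(p,p)) ∧ C(c))

∀n ∀p ∀c ((¬B(n,n) ∨ ¬B(p,p)) ∧ C(c))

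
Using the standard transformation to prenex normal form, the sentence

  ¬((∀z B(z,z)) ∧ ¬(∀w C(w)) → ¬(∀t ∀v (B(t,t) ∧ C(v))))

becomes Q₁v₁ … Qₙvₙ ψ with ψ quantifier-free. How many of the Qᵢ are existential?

Eliminate → and ↔ using ¬ and ∨.
  ¬(¬((∀z B(z,z)) ∧ ¬(∀w C(w))) ∨ ¬(∀t ∀v (B(t,t) ∧ C(v))))
Drive negations inward (¬∀x A ≡ ∃x ¬A, ¬∃x A ≡ ∀x ¬A, De Morgan for ∧/∨):
  (∀z B(z,z)) ∧ (∃w ¬C(w)) ∧ (∀t ∀v (B(t,t) ∧ C(v)))
All bound variables are already distinct, so no renaming is needed.
Pull the quantifiers to the front (each side's bound variable is not free in the other side):
  ∀z ∃w ∀t ∀v (B(z,z) ∧ ¬C(w) ∧ B(t,t) ∧ C(v))
The prefix is ∀z ∃w ∀t ∀v: 3 universal, 1 existential.

1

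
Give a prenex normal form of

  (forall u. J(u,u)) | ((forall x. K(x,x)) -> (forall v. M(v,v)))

Eliminate → and ↔ using ¬ and ∨.
  (forall u. J(u,u)) | ~(forall x. K(x,x)) | (forall v. M(v,v))
Push ¬ through the quantifiers and connectives to reach negation normal form:
  (forall u. J(u,u)) | (exists x. ~K(x,x)) | (forall v. M(v,v))
Pull the quantifiers to the front (each side's bound variable is not free in the other side):
  forall u. exists x. forall v. (J(u,u) | ~K(x,x) | M(v,v))

forall u. exists x. forall v. (J(u,u) | ~K(x,x) | M(v,v))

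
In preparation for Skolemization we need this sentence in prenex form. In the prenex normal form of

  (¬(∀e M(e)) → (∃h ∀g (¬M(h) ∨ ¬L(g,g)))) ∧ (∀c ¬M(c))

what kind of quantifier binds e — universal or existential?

universal

First replace A → B with ¬A ∨ B.
  (¬¬(∀e M(e)) ∨ (∃h ∀g (¬M(h) ∨ ¬L(g,g)))) ∧ (∀c ¬M(c))
Move each ¬ inward, flipping quantifiers it crosses:
  ((∀e M(e)) ∨ (∃h ∀g (¬M(h) ∨ ¬L(g,g)))) ∧ (∀c ¬M(c))
All bound variables are already distinct, so no renaming is needed.
Pull the quantifiers to the front (each side's bound variable is not free in the other side):
  ∀e ∃h ∀g ∀c ((M(e) ∨ ¬M(h) ∨ ¬L(g,g)) ∧ ¬M(c))
The quantifier ∀e sits under an even number of negations (counting the antecedent side of each →), so it remains universal.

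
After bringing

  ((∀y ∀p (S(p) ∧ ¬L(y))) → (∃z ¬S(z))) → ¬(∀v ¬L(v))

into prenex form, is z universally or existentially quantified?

universal

First replace A → B with ¬A ∨ B.
  ¬(¬(∀y ∀p (S(p) ∧ ¬L(y))) ∨ (∃z ¬S(z))) ∨ ¬(∀v ¬L(v))
Push ¬ through the quantifiers and connectives to reach negation normal form:
  (∀y ∀p (S(p) ∧ ¬L(y))) ∧ (∀z S(z)) ∨ (∃v L(v))
Pull the quantifiers to the front (each side's bound variable is not free in the other side):
  ∀y ∀p ∀z ∃v (S(p) ∧ ¬L(y) ∧ S(z) ∨ L(v))
The quantifier ∃z sits under an odd number of negations (counting the antecedent side of each →), so it flips to ∀z.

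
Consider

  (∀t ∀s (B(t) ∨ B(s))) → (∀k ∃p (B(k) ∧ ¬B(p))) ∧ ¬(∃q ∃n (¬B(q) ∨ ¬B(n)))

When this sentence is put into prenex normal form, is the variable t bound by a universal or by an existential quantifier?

existential

Rewrite implications/biconditionals: A → B as ¬A ∨ B.
  ¬(∀t ∀s (B(t) ∨ B(s))) ∨ (∀k ∃p (B(k) ∧ ¬B(p))) ∧ ¬(∃q ∃n (¬B(q) ∨ ¬B(n)))
Drive negations inward (¬∀x A ≡ ∃x ¬A, ¬∃x A ≡ ∀x ¬A, De Morgan for ∧/∨):
  (∃t ∃s (¬B(t) ∧ ¬B(s))) ∨ (∀k ∃p (B(k) ∧ ¬B(p))) ∧ (∀q ∀n (B(q) ∧ B(n)))
Pull the quantifiers to the front (each side's bound variable is not free in the other side):
  ∃t ∃s ∀k ∃p ∀q ∀n (¬B(t) ∧ ¬B(s) ∨ B(k) ∧ ¬B(p) ∧ B(q) ∧ B(n))
The quantifier ∀t sits under an odd number of negations (counting the antecedent side of each →), so it flips to ∃t.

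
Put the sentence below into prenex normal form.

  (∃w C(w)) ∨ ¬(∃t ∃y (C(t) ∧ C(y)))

Push ¬ through the quantifiers and connectives to reach negation normal form:
  (∃w C(w)) ∨ (∀t ∀y (¬C(t) ∨ ¬C(y)))
Pull the quantifiers to the front (each side's bound variable is not free in the other side):
  ∃w ∀t ∀y (C(w) ∨ ¬C(t) ∨ ¬C(y))

∃w ∀t ∀y (C(w) ∨ ¬C(t) ∨ ¬C(y))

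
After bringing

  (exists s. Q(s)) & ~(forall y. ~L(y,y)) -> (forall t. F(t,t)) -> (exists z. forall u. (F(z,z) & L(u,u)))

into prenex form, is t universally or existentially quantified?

existential

Eliminate → and ↔ using ¬ and ∨.
  ~((exists s. Q(s)) & ~(forall y. ~L(y,y))) | ~(forall t. F(t,t)) | (exists z. forall u. (F(z,z) & L(u,u)))
Move each ¬ inward, flipping quantifiers it crosses:
  (forall s. ~Q(s)) | (forall y. ~L(y,y)) | (exists t. ~F(t,t)) | (exists z. forall u. (F(z,z) & L(u,u)))
Finally move all quantifiers to the prefix:
  forall s. forall y. exists t. exists z. forall u. (~Q(s) | ~L(y,y) | ~F(t,t) | F(z,z) & L(u,u))
The quantifier forall t sits under an odd number of negations (counting the antecedent side of each →), so it flips to exists t.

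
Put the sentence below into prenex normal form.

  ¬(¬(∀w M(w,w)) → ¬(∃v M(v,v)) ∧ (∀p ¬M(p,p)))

∃w ∃v ∃p (¬M(w,w) ∧ (M(v,v) ∨ M(p,p)))

Eliminate → and ↔ using ¬ and ∨.
  ¬(¬¬(∀w M(w,w)) ∨ ¬(∃v M(v,v)) ∧ (∀p ¬M(p,p)))
Drive negations inward (¬∀x A ≡ ∃x ¬A, ¬∃x A ≡ ∀x ¬A, De Morgan for ∧/∨):
  (∃w ¬M(w,w)) ∧ ((∃v M(v,v)) ∨ (∃p M(p,p)))
Finally move all quantifiers to the prefix:
  ∃w ∃v ∃p (¬M(w,w) ∧ (M(v,v) ∨ M(p,p)))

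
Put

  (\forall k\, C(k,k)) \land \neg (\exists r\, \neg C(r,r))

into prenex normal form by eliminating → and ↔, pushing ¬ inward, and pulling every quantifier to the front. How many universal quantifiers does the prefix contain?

2

Drive negations inward (¬∀x A ≡ ∃x ¬A, ¬∃x A ≡ ∀x ¬A, De Morgan for ∧/∨):
  (\forall k\, C(k,k)) \land (\forall r\, C(r,r))
All bound variables are already distinct, so no renaming is needed.
Extract every quantifier outward, since the variables are now distinct and don't occur free across branches:
  \forall k\, \forall r\, (C(k,k) \land C(r,r))
The prefix is \forall k \forall r: 2 universal, 0 existential.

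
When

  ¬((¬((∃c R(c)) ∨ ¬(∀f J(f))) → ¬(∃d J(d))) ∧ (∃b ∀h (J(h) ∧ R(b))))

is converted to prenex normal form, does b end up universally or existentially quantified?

Rewrite implications/biconditionals: A → B as ¬A ∨ B.
  ¬((¬¬((∃c R(c)) ∨ ¬(∀f J(f))) ∨ ¬(∃d J(d))) ∧ (∃b ∀h (J(h) ∧ R(b))))
Drive negations inward (¬∀x A ≡ ∃x ¬A, ¬∃x A ≡ ∀x ¬A, De Morgan for ∧/∨):
  (∀c ¬R(c)) ∧ (∀f J(f)) ∧ (∃d J(d)) ∨ (∀b ∃h (¬J(h) ∨ ¬R(b)))
Extract every quantifier outward, since the variables are now distinct and don't occur free across branches:
  ∀c ∀f ∃d ∀b ∃h (¬R(c) ∧ J(f) ∧ J(d) ∨ ¬J(h) ∨ ¬R(b))
The quantifier ∃b sits under an odd number of negations (counting the antecedent side of each →), so it flips to ∀b.

universal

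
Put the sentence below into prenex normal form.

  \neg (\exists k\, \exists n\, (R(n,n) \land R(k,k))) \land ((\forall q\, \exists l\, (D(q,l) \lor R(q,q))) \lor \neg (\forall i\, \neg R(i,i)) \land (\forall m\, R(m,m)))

Move each ¬ inward, flipping quantifiers it crosses:
  (\forall k\, \forall n\, (\neg R(n,n) \lor \neg R(k,k))) \land ((\forall q\, \exists l\, (D(q,l) \lor R(q,q))) \lor (\exists i\, R(i,i)) \land (\forall m\, R(m,m)))
All bound variables are already distinct, so no renaming is needed.
Finally move all quantifiers to the prefix:
  \forall k\, \forall n\, \forall q\, \exists l\, \exists i\, \forall m\, ((\neg R(n,n) \lor \neg R(k,k)) \land (D(q,l) \lor R(q,q) \lor R(i,i) \land R(m,m)))

\forall k\, \forall n\, \forall q\, \exists l\, \exists i\, \forall m\, ((\neg R(n,n) \lor \neg R(k,k)) \land (D(q,l) \lor R(q,q) \lor R(i,i) \land R(m,m)))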